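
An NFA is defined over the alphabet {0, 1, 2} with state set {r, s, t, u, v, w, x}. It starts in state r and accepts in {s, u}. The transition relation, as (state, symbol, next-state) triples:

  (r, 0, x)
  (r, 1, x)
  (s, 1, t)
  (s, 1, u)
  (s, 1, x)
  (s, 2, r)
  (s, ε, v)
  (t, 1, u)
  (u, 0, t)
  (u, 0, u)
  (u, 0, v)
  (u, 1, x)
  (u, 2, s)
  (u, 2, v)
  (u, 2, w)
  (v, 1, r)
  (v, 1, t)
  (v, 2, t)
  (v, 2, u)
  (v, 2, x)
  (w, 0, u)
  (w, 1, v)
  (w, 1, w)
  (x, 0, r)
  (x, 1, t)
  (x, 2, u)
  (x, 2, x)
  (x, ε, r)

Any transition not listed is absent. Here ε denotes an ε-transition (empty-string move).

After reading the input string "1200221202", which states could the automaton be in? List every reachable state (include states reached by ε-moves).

Start in {r}.
Read '1': r→{x}; union {x}; ε-closure = {r, x}.
Read '2': r→∅, x→{u, x}; union {u, x}; ε-closure = {r, u, x}.
Read '0': r→{x}, u→{t, u, v}, x→{r}; now {r, t, u, v, x}.
Read '0': r→{x}, t→∅, u→{t, u, v}, v→∅, x→{r}; now {r, t, u, v, x}.
Read '2': r→∅, t→∅, u→{s, v, w}, v→{t, u, x}, x→{u, x}; union {s, t, u, v, w, x}; ε-closure = {r, s, t, u, v, w, x}.
Read '2': r→∅, s→{r}, t→∅, u→{s, v, w}, v→{t, u, x}, w→∅, x→{u, x}; now {r, s, t, u, v, w, x}.
Read '1': r→{x}, s→{t, u, x}, t→{u}, u→{x}, v→{r, t}, w→{v, w}, x→{t}; now {r, t, u, v, w, x}.
Read '2': r→∅, t→∅, u→{s, v, w}, v→{t, u, x}, w→∅, x→{u, x}; union {s, t, u, v, w, x}; ε-closure = {r, s, t, u, v, w, x}.
Read '0': r→{x}, s→∅, t→∅, u→{t, u, v}, v→∅, w→{u}, x→{r}; now {r, t, u, v, x}.
Read '2': r→∅, t→∅, u→{s, v, w}, v→{t, u, x}, x→{u, x}; union {s, t, u, v, w, x}; ε-closure = {r, s, t, u, v, w, x}.

{r, s, t, u, v, w, x}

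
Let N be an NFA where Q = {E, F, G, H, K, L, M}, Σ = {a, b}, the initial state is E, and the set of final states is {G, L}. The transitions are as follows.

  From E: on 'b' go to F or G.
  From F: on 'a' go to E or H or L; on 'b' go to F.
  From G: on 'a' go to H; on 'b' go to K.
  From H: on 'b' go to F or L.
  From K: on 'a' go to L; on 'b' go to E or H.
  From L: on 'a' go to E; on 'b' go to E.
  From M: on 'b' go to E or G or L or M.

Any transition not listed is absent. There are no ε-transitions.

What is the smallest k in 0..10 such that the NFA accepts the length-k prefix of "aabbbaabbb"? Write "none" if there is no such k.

none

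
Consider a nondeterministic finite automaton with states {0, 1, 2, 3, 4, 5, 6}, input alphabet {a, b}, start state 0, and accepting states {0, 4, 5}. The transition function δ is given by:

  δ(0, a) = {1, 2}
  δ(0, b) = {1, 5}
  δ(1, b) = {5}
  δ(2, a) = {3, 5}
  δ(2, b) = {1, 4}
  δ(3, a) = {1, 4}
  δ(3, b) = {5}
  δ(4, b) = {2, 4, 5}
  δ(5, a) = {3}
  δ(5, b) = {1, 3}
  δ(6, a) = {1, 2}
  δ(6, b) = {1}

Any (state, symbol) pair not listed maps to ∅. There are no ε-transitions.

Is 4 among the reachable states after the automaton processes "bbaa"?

Yes

Start in {0}.
Read 'b': 0→{1, 5}; now {1, 5}.
Read 'b': 1→{5}, 5→{1, 3}; now {1, 3, 5}.
Read 'a': 1→∅, 3→{1, 4}, 5→{3}; now {1, 3, 4}.
Read 'a': 1→∅, 3→{1, 4}, 4→∅; now {1, 4}.
State 4 is in {1, 4}.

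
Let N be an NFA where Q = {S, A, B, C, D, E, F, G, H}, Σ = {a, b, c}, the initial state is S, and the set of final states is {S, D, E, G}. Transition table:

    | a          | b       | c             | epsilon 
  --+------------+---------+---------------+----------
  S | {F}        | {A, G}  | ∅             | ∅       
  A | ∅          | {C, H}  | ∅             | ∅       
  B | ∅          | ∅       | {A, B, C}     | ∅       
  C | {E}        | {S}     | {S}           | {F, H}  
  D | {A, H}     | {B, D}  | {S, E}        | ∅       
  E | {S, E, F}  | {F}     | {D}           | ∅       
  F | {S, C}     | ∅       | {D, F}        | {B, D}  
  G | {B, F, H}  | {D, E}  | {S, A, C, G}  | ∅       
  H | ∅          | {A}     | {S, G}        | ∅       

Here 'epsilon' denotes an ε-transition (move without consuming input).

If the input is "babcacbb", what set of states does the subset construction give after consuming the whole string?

Start in {S}.
Read 'b': {S} → {A, G}.
Read 'a': {A, G} → {B, D, F, H}.
Read 'b': {B, D, F, H} → {A, B, D}.
Read 'c': {A, B, D} → {S, A, B, C, D, E, F, H}.
Read 'a': {S, A, B, C, D, E, F, H} → {S, A, B, C, D, E, F, H}.
Read 'c': {S, A, B, C, D, E, F, H} → {S, A, B, C, D, E, F, G, H}.
Read 'b': {S, A, B, C, D, E, F, G, H} → {S, A, B, C, D, E, F, G, H}.
Read 'b': {S, A, B, C, D, E, F, G, H} → {S, A, B, C, D, E, F, G, H}.

{S, A, B, C, D, E, F, G, H}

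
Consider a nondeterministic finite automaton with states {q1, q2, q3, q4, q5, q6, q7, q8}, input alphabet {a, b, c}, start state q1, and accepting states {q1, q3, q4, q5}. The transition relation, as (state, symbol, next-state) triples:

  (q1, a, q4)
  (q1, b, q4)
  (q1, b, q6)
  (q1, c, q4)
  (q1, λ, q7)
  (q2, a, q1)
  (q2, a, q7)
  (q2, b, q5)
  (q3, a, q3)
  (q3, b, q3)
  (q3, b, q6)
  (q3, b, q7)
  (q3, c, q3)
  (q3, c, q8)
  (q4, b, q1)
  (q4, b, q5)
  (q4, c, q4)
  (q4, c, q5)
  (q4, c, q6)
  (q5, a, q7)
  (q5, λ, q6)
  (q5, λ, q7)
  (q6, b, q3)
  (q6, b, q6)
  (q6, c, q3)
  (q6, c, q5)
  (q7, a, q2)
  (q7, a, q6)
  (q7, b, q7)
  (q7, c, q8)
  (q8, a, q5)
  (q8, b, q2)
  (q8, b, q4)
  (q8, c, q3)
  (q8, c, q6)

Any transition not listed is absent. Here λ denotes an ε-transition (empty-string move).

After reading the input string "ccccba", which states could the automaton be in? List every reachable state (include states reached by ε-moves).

Start: ε-closure({q1}) = {q1, q7}.
Read 'c': q1→{q4}, q7→{q8}; now {q4, q8}.
Read 'c': q4→{q4, q5, q6}, q8→{q3, q6}; union {q3, q4, q5, q6}; ε-closure = {q3, q4, q5, q6, q7}.
Read 'c': q3→{q3, q8}, q4→{q4, q5, q6}, q5→∅, q6→{q3, q5}, q7→{q8}; union {q3, q4, q5, q6, q8}; ε-closure = {q3, q4, q5, q6, q7, q8}.
Read 'c': q3→{q3, q8}, q4→{q4, q5, q6}, q5→∅, q6→{q3, q5}, q7→{q8}, q8→{q3, q6}; union {q3, q4, q5, q6, q8}; ε-closure = {q3, q4, q5, q6, q7, q8}.
Read 'b': q3→{q3, q6, q7}, q4→{q1, q5}, q5→∅, q6→{q3, q6}, q7→{q7}, q8→{q2, q4}; now {q1, q2, q3, q4, q5, q6, q7}.
Read 'a': q1→{q4}, q2→{q1, q7}, q3→{q3}, q4→∅, q5→{q7}, q6→∅, q7→{q2, q6}; now {q1, q2, q3, q4, q6, q7}.

{q1, q2, q3, q4, q6, q7}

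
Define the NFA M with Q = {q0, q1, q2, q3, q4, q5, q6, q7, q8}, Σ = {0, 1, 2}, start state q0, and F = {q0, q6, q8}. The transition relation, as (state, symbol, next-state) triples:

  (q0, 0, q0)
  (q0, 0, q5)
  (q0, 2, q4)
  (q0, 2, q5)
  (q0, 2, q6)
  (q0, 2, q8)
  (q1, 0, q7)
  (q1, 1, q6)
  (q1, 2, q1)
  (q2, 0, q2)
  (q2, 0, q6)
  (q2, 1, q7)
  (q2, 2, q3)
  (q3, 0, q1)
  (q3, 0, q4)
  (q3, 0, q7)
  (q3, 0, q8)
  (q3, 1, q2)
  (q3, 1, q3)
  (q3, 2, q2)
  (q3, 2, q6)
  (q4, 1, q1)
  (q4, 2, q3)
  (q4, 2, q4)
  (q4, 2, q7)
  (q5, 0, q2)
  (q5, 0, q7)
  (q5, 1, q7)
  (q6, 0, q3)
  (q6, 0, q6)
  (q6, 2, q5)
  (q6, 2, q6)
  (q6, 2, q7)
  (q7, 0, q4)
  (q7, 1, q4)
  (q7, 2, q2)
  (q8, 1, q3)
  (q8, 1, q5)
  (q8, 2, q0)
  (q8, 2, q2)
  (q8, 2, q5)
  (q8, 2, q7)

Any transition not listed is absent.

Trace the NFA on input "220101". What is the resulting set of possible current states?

Start in {q0}.
Read '2': {q0} → {q4, q5, q6, q8}.
Read '2': {q4, q5, q6, q8} → {q0, q2, q3, q4, q5, q6, q7}.
Read '0': {q0, q2, q3, q4, q5, q6, q7} → {q0, q1, q2, q3, q4, q5, q6, q7, q8}.
Read '1': {q0, q1, q2, q3, q4, q5, q6, q7, q8} → {q1, q2, q3, q4, q5, q6, q7}.
Read '0': {q1, q2, q3, q4, q5, q6, q7} → {q1, q2, q3, q4, q6, q7, q8}.
Read '1': {q1, q2, q3, q4, q6, q7, q8} → {q1, q2, q3, q4, q5, q6, q7}.

{q1, q2, q3, q4, q5, q6, q7}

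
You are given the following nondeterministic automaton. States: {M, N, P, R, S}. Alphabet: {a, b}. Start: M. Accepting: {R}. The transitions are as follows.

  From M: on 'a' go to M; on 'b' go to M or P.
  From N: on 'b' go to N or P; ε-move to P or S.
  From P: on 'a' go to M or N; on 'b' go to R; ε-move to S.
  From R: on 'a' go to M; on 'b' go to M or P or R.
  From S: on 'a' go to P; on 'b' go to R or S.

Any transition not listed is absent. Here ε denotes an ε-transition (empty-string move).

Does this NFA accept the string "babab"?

Start in {M}.
Read 'b': {M} → {M, P, S}.
Read 'a': {M, P, S} → {M, N, P, S}.
Read 'b': {M, N, P, S} → {M, N, P, R, S}.
Read 'a': {M, N, P, R, S} → {M, N, P, S}.
Read 'b': {M, N, P, S} → {M, N, P, R, S}.
The final set {M, N, P, R, S} contains the accepting state R.

Yes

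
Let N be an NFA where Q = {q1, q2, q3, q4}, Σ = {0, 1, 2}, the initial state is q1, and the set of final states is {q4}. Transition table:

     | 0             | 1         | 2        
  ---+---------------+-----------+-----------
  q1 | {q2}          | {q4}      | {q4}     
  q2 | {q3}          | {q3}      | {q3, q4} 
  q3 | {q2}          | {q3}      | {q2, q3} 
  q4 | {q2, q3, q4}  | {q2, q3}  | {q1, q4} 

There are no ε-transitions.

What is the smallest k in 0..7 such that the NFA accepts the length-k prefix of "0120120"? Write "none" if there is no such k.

none

Start in {q1}.
Read '0': {q1} → {q2}.
Read '1': {q2} → {q3}.
Read '2': {q3} → {q2, q3}.
Read '0': {q2, q3} → {q2, q3}.
Read '1': {q2, q3} → {q3}.
Read '2': {q3} → {q2, q3}.
Read '0': {q2, q3} → {q2, q3}.
No reachable set along the way intersects F.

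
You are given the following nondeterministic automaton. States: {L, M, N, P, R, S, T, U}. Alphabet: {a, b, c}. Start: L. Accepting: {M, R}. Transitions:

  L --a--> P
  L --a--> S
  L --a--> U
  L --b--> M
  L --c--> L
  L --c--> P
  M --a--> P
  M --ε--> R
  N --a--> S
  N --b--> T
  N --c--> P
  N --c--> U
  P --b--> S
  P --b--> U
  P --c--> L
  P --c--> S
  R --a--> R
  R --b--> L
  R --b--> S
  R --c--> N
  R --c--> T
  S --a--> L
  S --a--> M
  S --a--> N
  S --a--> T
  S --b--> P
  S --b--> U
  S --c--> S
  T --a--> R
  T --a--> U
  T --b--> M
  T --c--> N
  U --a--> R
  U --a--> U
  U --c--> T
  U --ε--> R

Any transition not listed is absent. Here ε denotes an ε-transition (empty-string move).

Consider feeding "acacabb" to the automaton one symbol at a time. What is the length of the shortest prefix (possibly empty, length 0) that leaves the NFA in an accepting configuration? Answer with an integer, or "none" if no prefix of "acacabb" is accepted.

Start in {L}.
Read 'a': {L} → {P, R, S, U}.
None of the earlier sets intersect F, but {P, R, S, U} does.

1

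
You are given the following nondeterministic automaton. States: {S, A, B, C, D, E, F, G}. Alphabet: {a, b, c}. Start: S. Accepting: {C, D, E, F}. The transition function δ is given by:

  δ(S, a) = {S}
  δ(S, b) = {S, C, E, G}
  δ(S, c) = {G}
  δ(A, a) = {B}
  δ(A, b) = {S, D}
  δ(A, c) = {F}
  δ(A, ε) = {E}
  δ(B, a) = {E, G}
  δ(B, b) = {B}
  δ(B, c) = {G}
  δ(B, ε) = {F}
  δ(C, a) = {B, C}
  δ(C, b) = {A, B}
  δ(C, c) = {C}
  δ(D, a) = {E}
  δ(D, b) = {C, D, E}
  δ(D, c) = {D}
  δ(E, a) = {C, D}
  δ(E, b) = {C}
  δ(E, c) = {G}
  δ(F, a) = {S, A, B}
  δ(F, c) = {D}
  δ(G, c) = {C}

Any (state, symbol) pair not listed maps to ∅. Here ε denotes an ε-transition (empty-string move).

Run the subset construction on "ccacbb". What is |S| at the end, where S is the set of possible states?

7

Start in {S}.
Read 'c': S→{G}; now {G}.
Read 'c': G→{C}; now {C}.
Read 'a': C→{B, C}; union {B, C}; ε-closure = {B, C, F}.
Read 'c': B→{G}, C→{C}, F→{D}; now {C, D, G}.
Read 'b': C→{A, B}, D→{C, D, E}, G→∅; union {A, B, C, D, E}; ε-closure = {A, B, C, D, E, F}.
Read 'b': A→{S, D}, B→{B}, C→{A, B}, D→{C, D, E}, E→{C}, F→∅; union {S, A, B, C, D, E}; ε-closure = {S, A, B, C, D, E, F}.
That set has 7 states.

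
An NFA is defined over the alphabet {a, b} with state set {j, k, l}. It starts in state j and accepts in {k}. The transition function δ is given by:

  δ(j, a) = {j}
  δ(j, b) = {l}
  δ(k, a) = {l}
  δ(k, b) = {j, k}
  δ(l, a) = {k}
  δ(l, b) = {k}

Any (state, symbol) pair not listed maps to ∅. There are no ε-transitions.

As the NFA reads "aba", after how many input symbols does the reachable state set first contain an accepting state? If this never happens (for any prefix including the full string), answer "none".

Start in {j}.
Read 'a': {j} → {j}.
Read 'b': {j} → {l}.
Read 'a': {l} → {k}.
None of the earlier sets intersect F, but {k} does.

3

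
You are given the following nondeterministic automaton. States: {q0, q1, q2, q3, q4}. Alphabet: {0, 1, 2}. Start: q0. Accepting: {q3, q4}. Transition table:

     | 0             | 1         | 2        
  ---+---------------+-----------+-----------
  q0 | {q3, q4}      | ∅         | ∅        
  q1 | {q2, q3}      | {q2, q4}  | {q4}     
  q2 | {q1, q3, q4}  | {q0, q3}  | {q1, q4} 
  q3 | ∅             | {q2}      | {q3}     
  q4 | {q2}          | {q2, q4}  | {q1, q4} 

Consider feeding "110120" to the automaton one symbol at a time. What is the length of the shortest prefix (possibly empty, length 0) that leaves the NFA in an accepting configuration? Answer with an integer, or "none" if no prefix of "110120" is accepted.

none

Start in {q0}.
Read '1': q0→∅; now ∅.
The set is empty and remains empty for the remaining 5 symbols.
No reachable set along the way intersects F.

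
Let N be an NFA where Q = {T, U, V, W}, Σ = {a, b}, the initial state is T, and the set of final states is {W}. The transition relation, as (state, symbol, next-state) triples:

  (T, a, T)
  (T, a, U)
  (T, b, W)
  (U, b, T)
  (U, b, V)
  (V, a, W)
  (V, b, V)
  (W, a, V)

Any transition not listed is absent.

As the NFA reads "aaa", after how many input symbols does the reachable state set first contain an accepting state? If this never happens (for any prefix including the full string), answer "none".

Start in {T}.
Read 'a': {T} → {T, U}.
Read 'a': {T, U} → {T, U}.
Read 'a': {T, U} → {T, U}.
No reachable set along the way intersects F.

none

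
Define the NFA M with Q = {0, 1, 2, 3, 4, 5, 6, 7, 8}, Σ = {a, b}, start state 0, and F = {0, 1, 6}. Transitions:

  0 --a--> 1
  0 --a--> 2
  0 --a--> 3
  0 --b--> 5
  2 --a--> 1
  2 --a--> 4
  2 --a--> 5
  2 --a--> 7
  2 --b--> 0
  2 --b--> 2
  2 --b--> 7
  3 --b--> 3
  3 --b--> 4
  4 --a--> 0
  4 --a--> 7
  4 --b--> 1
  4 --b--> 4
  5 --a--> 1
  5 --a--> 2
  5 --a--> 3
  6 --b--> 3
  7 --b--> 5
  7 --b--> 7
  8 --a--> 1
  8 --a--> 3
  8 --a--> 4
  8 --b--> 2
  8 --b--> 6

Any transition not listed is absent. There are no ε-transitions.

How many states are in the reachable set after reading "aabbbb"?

4

Start in {0}.
Read 'a': 0→{1, 2, 3}; now {1, 2, 3}.
Read 'a': 1→∅, 2→{1, 4, 5, 7}, 3→∅; now {1, 4, 5, 7}.
Read 'b': 1→∅, 4→{1, 4}, 5→∅, 7→{5, 7}; now {1, 4, 5, 7}.
Read 'b': 1→∅, 4→{1, 4}, 5→∅, 7→{5, 7}; now {1, 4, 5, 7}.
Read 'b': 1→∅, 4→{1, 4}, 5→∅, 7→{5, 7}; now {1, 4, 5, 7}.
Read 'b': 1→∅, 4→{1, 4}, 5→∅, 7→{5, 7}; now {1, 4, 5, 7}.
That set has 4 states.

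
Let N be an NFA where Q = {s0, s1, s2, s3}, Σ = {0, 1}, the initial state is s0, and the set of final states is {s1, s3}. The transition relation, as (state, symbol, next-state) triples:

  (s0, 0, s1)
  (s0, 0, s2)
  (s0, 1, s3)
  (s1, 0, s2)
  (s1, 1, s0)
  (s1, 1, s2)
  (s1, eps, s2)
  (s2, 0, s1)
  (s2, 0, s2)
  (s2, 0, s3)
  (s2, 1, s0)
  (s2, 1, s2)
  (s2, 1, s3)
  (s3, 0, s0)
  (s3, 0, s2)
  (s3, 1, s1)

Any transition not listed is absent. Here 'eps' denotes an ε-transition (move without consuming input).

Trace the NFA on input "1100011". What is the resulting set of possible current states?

Start in {s0}.
Read '1': s0→{s3}; now {s3}.
Read '1': s3→{s1}; union {s1}; ε-closure = {s1, s2}.
Read '0': s1→{s2}, s2→{s1, s2, s3}; now {s1, s2, s3}.
Read '0': s1→{s2}, s2→{s1, s2, s3}, s3→{s0, s2}; now {s0, s1, s2, s3}.
Read '0': s0→{s1, s2}, s1→{s2}, s2→{s1, s2, s3}, s3→{s0, s2}; now {s0, s1, s2, s3}.
Read '1': s0→{s3}, s1→{s0, s2}, s2→{s0, s2, s3}, s3→{s1}; now {s0, s1, s2, s3}.
Read '1': s0→{s3}, s1→{s0, s2}, s2→{s0, s2, s3}, s3→{s1}; now {s0, s1, s2, s3}.

{s0, s1, s2, s3}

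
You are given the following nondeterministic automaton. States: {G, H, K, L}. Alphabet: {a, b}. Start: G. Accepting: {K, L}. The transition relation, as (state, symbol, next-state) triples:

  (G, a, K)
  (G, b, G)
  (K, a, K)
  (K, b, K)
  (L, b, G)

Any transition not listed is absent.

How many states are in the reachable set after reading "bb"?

Start in {G}.
Read 'b': G→{G}; now {G}.
Read 'b': G→{G}; now {G}.
That set has 1 state.

1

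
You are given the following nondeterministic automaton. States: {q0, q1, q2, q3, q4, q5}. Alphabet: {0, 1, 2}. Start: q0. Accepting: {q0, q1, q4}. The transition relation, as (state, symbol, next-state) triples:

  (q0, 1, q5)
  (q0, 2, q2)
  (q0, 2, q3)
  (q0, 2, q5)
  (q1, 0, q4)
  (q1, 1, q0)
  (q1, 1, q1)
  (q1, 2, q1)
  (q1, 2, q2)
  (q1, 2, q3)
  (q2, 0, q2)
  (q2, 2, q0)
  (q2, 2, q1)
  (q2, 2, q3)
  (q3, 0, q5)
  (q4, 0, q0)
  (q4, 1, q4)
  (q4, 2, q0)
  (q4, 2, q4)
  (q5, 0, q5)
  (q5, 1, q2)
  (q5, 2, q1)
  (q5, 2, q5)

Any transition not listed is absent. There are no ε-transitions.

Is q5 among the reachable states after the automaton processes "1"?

Start in {q0}.
Read '1': {q0} → {q5}.
State q5 is in {q5}.

Yes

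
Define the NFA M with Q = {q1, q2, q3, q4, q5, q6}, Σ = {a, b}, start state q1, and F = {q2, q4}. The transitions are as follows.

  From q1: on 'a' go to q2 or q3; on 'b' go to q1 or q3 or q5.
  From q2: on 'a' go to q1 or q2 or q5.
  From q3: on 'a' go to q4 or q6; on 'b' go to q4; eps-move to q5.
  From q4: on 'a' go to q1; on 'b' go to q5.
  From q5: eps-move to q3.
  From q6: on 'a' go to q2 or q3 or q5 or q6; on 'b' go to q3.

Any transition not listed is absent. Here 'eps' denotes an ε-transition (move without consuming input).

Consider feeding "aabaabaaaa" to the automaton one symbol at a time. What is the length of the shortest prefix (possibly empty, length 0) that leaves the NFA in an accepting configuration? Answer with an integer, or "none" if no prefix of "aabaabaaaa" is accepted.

Start in {q1}.
Read 'a': q1→{q2, q3}; union {q2, q3}; ε-closure = {q2, q3, q5}.
None of the earlier sets intersect F, but {q2, q3, q5} does.

1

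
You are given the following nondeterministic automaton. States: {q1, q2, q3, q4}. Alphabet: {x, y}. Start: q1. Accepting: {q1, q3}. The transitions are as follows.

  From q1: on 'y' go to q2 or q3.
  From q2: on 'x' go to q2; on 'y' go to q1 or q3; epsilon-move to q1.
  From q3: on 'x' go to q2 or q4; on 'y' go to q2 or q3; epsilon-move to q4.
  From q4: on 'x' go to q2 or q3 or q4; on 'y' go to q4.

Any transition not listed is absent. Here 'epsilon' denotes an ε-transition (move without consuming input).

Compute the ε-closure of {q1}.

{q1}

Begin with {q1}.
No ε-moves leave this set, so the closure equals the set itself.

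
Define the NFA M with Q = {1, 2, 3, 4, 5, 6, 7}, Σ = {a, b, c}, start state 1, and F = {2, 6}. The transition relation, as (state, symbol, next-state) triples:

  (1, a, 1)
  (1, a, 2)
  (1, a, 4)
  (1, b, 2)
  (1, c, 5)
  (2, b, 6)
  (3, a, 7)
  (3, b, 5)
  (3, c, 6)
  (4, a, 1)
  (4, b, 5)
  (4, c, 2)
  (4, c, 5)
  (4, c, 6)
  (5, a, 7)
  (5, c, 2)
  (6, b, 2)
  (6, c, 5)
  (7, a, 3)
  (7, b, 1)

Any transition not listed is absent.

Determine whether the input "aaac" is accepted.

Start in {1}.
Read 'a': {1} → {1, 2, 4}.
Read 'a': {1, 2, 4} → {1, 2, 4}.
Read 'a': {1, 2, 4} → {1, 2, 4}.
Read 'c': {1, 2, 4} → {2, 5, 6}.
The final set {2, 5, 6} contains the accepting states 2, 6.

Yes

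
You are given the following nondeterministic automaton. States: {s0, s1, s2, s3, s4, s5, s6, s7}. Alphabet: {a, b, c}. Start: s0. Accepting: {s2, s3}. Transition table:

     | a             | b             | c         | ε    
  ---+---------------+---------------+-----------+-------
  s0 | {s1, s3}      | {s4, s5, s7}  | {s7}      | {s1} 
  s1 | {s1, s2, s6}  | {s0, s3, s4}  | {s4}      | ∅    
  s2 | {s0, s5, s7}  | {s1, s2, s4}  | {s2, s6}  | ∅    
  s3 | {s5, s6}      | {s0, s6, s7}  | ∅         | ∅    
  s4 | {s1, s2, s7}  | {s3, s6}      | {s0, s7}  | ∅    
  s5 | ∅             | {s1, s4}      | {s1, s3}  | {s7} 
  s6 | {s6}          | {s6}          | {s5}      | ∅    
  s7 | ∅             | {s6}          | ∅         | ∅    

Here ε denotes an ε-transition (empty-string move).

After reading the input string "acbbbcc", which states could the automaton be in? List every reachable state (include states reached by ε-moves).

Start: ε-closure({s0}) = {s0, s1}.
Read 'a': {s0, s1} → {s1, s2, s3, s6}.
Read 'c': {s1, s2, s3, s6} → {s2, s4, s5, s6, s7}.
Read 'b': {s2, s4, s5, s6, s7} → {s1, s2, s3, s4, s6}.
Read 'b': {s1, s2, s3, s4, s6} → {s0, s1, s2, s3, s4, s6, s7}.
Read 'b': {s0, s1, s2, s3, s4, s6, s7} → {s0, s1, s2, s3, s4, s5, s6, s7}.
Read 'c': {s0, s1, s2, s3, s4, s5, s6, s7} → {s0, s1, s2, s3, s4, s5, s6, s7}.
Read 'c': {s0, s1, s2, s3, s4, s5, s6, s7} → {s0, s1, s2, s3, s4, s5, s6, s7}.

{s0, s1, s2, s3, s4, s5, s6, s7}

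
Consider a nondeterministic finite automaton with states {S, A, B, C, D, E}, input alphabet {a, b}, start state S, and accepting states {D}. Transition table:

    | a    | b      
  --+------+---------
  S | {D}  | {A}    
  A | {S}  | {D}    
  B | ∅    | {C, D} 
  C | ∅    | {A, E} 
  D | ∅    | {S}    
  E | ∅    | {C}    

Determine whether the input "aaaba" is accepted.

No

Start in {S}.
Read 'a': {S} → {D}.
Read 'a': {D} → ∅.
The set is empty and remains empty for the remaining 3 symbols.
The final set ∅ contains no accepting state.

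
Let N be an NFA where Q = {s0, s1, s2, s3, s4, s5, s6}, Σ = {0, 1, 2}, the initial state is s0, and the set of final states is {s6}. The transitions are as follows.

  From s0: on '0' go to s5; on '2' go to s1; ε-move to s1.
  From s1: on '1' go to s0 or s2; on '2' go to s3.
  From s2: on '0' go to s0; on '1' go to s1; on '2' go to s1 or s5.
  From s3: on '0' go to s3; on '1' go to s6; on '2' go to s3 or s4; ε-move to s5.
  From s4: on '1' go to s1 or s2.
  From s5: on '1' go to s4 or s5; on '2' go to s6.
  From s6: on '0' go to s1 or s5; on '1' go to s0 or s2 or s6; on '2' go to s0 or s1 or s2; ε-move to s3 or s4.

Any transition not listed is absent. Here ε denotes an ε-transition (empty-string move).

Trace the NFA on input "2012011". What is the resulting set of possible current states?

Start: ε-closure({s0}) = {s0, s1}.
Read '2': s0→{s1}, s1→{s3}; union {s1, s3}; ε-closure = {s1, s3, s5}.
Read '0': s1→∅, s3→{s3}, s5→∅; union {s3}; ε-closure = {s3, s5}.
Read '1': s3→{s6}, s5→{s4, s5}; union {s4, s5, s6}; ε-closure = {s3, s4, s5, s6}.
Read '2': s3→{s3, s4}, s4→∅, s5→{s6}, s6→{s0, s1, s2}; union {s0, s1, s2, s3, s4, s6}; ε-closure = {s0, s1, s2, s3, s4, s5, s6}.
Read '0': s0→{s5}, s1→∅, s2→{s0}, s3→{s3}, s4→∅, s5→∅, s6→{s1, s5}; now {s0, s1, s3, s5}.
Read '1': s0→∅, s1→{s0, s2}, s3→{s6}, s5→{s4, s5}; union {s0, s2, s4, s5, s6}; ε-closure = {s0, s1, s2, s3, s4, s5, s6}.
Read '1': s0→∅, s1→{s0, s2}, s2→{s1}, s3→{s6}, s4→{s1, s2}, s5→{s4, s5}, s6→{s0, s2, s6}; union {s0, s1, s2, s4, s5, s6}; ε-closure = {s0, s1, s2, s3, s4, s5, s6}.

{s0, s1, s2, s3, s4, s5, s6}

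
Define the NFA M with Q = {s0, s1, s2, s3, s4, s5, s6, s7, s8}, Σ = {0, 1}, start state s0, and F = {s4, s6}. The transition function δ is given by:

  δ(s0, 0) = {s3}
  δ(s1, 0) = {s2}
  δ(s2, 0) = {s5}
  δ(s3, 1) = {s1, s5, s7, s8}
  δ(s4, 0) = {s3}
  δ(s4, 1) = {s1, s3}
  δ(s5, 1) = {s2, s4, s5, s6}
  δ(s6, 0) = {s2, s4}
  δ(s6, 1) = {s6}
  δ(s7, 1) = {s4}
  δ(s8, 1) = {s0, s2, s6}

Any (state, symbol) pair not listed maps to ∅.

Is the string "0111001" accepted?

Start in {s0}.
Read '0': {s0} → {s3}.
Read '1': {s3} → {s1, s5, s7, s8}.
Read '1': {s1, s5, s7, s8} → {s0, s2, s4, s5, s6}.
Read '1': {s0, s2, s4, s5, s6} → {s1, s2, s3, s4, s5, s6}.
Read '0': {s1, s2, s3, s4, s5, s6} → {s2, s3, s4, s5}.
Read '0': {s2, s3, s4, s5} → {s3, s5}.
Read '1': {s3, s5} → {s1, s2, s4, s5, s6, s7, s8}.
The final set {s1, s2, s4, s5, s6, s7, s8} contains the accepting states s4, s6.

Yes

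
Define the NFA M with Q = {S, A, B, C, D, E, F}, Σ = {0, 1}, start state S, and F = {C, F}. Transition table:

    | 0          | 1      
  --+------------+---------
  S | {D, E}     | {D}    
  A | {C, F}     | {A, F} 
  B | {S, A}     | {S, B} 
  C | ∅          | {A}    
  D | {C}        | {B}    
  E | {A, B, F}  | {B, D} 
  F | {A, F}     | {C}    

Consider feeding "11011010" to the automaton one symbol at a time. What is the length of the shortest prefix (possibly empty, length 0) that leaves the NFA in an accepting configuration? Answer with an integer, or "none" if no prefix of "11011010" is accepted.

4

Start in {S}.
Read '1': {S} → {D}.
Read '1': {D} → {B}.
Read '0': {B} → {S, A}.
Read '1': {S, A} → {A, D, F}.
None of the earlier sets intersect F, but {A, D, F} does.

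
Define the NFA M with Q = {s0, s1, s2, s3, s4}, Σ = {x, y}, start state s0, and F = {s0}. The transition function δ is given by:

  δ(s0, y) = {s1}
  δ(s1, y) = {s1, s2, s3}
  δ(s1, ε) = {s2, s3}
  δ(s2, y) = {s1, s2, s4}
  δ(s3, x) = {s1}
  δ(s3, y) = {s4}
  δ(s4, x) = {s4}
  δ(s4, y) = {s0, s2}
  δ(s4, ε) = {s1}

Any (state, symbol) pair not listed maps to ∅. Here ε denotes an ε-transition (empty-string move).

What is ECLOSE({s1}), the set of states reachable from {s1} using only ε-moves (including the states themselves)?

Begin with {s1}.
ε-move s1 → s2; add s2.
ε-move s1 → s3; add s3.

{s1, s2, s3}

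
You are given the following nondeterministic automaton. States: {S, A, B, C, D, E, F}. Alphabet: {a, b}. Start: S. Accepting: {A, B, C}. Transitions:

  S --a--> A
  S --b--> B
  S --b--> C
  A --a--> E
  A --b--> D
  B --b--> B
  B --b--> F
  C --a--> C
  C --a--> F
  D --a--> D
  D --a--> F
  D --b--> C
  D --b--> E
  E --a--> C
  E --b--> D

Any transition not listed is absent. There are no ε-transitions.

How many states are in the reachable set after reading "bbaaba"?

Start in {S}.
Read 'b': {S} → {B, C}.
Read 'b': {B, C} → {B, F}.
Read 'a': {B, F} → ∅.
The set is empty and remains empty for the remaining 3 symbols.
That set has 0 states.

0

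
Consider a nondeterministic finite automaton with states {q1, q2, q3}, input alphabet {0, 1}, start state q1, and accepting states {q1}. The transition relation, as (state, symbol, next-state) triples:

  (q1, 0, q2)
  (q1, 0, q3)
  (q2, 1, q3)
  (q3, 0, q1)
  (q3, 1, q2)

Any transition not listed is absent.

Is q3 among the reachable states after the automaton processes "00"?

Start in {q1}.
Read '0': q1→{q2, q3}; now {q2, q3}.
Read '0': q2→∅, q3→{q1}; now {q1}.
State q3 is not in {q1}.

No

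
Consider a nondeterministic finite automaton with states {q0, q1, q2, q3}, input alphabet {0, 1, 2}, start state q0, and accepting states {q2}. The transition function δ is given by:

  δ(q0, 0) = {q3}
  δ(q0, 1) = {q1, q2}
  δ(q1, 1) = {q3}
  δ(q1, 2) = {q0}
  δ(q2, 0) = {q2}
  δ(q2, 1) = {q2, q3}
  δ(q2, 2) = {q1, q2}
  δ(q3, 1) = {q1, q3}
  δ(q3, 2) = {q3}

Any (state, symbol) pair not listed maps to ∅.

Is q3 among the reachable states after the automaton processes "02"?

Start in {q0}.
Read '0': {q0} → {q3}.
Read '2': {q3} → {q3}.
State q3 is in {q3}.

Yes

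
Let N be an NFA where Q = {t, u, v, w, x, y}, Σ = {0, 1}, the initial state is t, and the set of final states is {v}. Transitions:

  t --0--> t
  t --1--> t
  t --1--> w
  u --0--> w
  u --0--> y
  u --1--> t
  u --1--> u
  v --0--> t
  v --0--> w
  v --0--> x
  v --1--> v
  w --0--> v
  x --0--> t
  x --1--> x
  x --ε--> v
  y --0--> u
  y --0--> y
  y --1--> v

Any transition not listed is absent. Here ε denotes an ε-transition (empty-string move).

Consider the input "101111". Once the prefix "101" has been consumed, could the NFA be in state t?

Yes

Start in {t}.
Read '1': t→{t, w}; now {t, w}.
Read '0': t→{t}, w→{v}; now {t, v}.
Read '1': t→{t, w}, v→{v}; now {t, v, w}.
State t is in {t, v, w}.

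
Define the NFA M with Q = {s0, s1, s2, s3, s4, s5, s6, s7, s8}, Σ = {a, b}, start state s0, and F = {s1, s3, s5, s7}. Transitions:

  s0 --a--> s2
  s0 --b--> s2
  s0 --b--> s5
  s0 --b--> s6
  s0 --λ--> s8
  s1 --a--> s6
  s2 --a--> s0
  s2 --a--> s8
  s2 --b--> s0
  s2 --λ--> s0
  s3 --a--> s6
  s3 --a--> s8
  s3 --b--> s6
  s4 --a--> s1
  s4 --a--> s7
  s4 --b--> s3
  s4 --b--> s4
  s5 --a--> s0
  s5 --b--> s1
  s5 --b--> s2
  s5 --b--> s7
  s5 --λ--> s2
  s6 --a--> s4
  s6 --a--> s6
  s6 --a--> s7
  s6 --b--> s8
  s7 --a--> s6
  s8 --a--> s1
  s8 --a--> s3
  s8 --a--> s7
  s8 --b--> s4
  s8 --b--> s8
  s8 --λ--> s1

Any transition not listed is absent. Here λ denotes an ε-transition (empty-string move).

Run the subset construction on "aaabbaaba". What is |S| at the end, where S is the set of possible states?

8

Start: ε-closure({s0}) = {s0, s1, s8}.
Read 'a': s0→{s2}, s1→{s6}, s8→{s1, s3, s7}; union {s1, s2, s3, s6, s7}; ε-closure = {s0, s1, s2, s3, s6, s7, s8}.
Read 'a': s0→{s2}, s1→{s6}, s2→{s0, s8}, s3→{s6, s8}, s6→{s4, s6, s7}, s7→{s6}, s8→{s1, s3, s7}; now {s0, s1, s2, s3, s4, s6, s7, s8}.
Read 'a': s0→{s2}, s1→{s6}, s2→{s0, s8}, s3→{s6, s8}, s4→{s1, s7}, s6→{s4, s6, s7}, s7→{s6}, s8→{s1, s3, s7}; now {s0, s1, s2, s3, s4, s6, s7, s8}.
Read 'b': s0→{s2, s5, s6}, s1→∅, s2→{s0}, s3→{s6}, s4→{s3, s4}, s6→{s8}, s7→∅, s8→{s4, s8}; union {s0, s2, s3, s4, s5, s6, s8}; ε-closure = {s0, s1, s2, s3, s4, s5, s6, s8}.
Read 'b': s0→{s2, s5, s6}, s1→∅, s2→{s0}, s3→{s6}, s4→{s3, s4}, s5→{s1, s2, s7}, s6→{s8}, s8→{s4, s8}; now {s0, s1, s2, s3, s4, s5, s6, s7, s8}.
Read 'a': s0→{s2}, s1→{s6}, s2→{s0, s8}, s3→{s6, s8}, s4→{s1, s7}, s5→{s0}, s6→{s4, s6, s7}, s7→{s6}, s8→{s1, s3, s7}; now {s0, s1, s2, s3, s4, s6, s7, s8}.
Read 'a': s0→{s2}, s1→{s6}, s2→{s0, s8}, s3→{s6, s8}, s4→{s1, s7}, s6→{s4, s6, s7}, s7→{s6}, s8→{s1, s3, s7}; now {s0, s1, s2, s3, s4, s6, s7, s8}.
Read 'b': s0→{s2, s5, s6}, s1→∅, s2→{s0}, s3→{s6}, s4→{s3, s4}, s6→{s8}, s7→∅, s8→{s4, s8}; union {s0, s2, s3, s4, s5, s6, s8}; ε-closure = {s0, s1, s2, s3, s4, s5, s6, s8}.
Read 'a': s0→{s2}, s1→{s6}, s2→{s0, s8}, s3→{s6, s8}, s4→{s1, s7}, s5→{s0}, s6→{s4, s6, s7}, s8→{s1, s3, s7}; now {s0, s1, s2, s3, s4, s6, s7, s8}.
That set has 8 states.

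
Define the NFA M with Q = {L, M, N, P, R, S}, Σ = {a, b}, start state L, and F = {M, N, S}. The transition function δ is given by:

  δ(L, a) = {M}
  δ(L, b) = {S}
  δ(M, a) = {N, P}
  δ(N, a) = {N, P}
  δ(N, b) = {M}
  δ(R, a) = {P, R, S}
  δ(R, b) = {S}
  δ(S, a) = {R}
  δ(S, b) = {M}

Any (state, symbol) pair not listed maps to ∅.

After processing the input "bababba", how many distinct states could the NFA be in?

2

Start in {L}.
Read 'b': {L} → {S}.
Read 'a': {S} → {R}.
Read 'b': {R} → {S}.
Read 'a': {S} → {R}.
Read 'b': {R} → {S}.
Read 'b': {S} → {M}.
Read 'a': {M} → {N, P}.
That set has 2 states.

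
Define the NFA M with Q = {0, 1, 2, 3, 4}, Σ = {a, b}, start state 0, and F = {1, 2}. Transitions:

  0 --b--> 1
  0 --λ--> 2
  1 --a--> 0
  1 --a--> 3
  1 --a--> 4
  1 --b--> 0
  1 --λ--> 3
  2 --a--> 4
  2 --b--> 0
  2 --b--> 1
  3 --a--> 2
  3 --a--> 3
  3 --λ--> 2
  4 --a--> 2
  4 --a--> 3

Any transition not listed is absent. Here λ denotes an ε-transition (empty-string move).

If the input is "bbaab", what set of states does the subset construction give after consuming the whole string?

{0, 1, 2, 3}

Start: ε-closure({0}) = {0, 2}.
Read 'b': {0, 2} → {0, 1, 2, 3}.
Read 'b': {0, 1, 2, 3} → {0, 1, 2, 3}.
Read 'a': {0, 1, 2, 3} → {0, 2, 3, 4}.
Read 'a': {0, 2, 3, 4} → {2, 3, 4}.
Read 'b': {2, 3, 4} → {0, 1, 2, 3}.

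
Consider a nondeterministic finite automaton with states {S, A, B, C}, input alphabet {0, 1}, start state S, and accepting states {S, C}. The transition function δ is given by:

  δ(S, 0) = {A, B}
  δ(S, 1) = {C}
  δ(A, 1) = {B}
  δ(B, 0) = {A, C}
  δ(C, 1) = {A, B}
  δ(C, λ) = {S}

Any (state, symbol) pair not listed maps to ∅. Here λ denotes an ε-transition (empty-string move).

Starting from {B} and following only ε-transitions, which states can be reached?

{B}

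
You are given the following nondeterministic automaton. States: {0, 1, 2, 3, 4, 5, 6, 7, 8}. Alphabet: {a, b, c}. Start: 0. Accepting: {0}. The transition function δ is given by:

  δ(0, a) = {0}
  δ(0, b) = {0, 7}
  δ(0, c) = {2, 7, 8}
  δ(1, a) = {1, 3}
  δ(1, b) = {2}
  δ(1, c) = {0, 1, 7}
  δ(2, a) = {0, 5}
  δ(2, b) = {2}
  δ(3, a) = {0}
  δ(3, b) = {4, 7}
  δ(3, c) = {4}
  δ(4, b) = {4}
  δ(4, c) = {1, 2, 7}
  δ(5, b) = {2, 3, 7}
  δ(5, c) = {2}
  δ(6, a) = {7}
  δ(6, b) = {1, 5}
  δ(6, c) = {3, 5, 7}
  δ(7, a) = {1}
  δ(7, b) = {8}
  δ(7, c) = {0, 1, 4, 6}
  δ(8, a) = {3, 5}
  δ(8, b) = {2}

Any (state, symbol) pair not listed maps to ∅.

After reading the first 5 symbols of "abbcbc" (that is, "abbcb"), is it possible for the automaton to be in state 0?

Yes

Start in {0}.
Read 'a': 0→{0}; now {0}.
Read 'b': 0→{0, 7}; now {0, 7}.
Read 'b': 0→{0, 7}, 7→{8}; now {0, 7, 8}.
Read 'c': 0→{2, 7, 8}, 7→{0, 1, 4, 6}, 8→∅; now {0, 1, 2, 4, 6, 7, 8}.
Read 'b': 0→{0, 7}, 1→{2}, 2→{2}, 4→{4}, 6→{1, 5}, 7→{8}, 8→{2}; now {0, 1, 2, 4, 5, 7, 8}.
State 0 is in {0, 1, 2, 4, 5, 7, 8}.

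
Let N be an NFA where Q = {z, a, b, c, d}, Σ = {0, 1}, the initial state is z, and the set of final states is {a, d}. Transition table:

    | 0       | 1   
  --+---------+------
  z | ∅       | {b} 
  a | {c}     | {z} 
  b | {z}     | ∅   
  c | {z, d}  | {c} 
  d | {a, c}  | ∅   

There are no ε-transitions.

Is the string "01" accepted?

No

Start in {z}.
Read '0': {z} → ∅.
The set is empty and remains empty for the remaining 1 symbol.
The final set ∅ contains no accepting state.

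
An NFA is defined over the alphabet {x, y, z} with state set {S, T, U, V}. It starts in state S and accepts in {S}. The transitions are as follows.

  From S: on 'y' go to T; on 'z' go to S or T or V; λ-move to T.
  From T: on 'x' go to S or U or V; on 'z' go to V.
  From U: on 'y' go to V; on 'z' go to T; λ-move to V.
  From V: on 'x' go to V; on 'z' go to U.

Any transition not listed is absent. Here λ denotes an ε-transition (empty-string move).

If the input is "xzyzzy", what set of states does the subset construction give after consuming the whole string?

{V}

Start: ε-closure({S}) = {S, T}.
Read 'x': {S, T} → {S, T, U, V}.
Read 'z': {S, T, U, V} → {S, T, U, V}.
Read 'y': {S, T, U, V} → {T, V}.
Read 'z': {T, V} → {U, V}.
Read 'z': {U, V} → {T, U, V}.
Read 'y': {T, U, V} → {V}.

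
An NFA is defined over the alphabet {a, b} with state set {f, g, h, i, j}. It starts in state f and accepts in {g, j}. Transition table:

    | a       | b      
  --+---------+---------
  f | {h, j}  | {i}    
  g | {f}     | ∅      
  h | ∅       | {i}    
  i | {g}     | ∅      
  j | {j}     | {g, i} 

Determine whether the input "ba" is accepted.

Yes

Start in {f}.
Read 'b': f→{i}; now {i}.
Read 'a': i→{g}; now {g}.
The final set {g} contains the accepting state g.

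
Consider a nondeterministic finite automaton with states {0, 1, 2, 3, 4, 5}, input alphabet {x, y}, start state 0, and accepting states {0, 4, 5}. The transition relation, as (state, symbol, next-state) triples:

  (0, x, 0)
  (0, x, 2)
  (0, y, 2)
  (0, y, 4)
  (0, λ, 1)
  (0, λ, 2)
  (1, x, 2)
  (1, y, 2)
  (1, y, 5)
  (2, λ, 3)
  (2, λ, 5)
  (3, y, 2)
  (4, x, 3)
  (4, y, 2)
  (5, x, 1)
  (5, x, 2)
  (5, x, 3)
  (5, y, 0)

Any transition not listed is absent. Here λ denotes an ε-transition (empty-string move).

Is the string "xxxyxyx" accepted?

Start: ε-closure({0}) = {0, 1, 2, 3, 5}.
Read 'x': {0, 1, 2, 3, 5} → {0, 1, 2, 3, 5}.
Read 'x': {0, 1, 2, 3, 5} → {0, 1, 2, 3, 5}.
Read 'x': {0, 1, 2, 3, 5} → {0, 1, 2, 3, 5}.
Read 'y': {0, 1, 2, 3, 5} → {0, 1, 2, 3, 4, 5}.
Read 'x': {0, 1, 2, 3, 4, 5} → {0, 1, 2, 3, 5}.
Read 'y': {0, 1, 2, 3, 5} → {0, 1, 2, 3, 4, 5}.
Read 'x': {0, 1, 2, 3, 4, 5} → {0, 1, 2, 3, 5}.
The final set {0, 1, 2, 3, 5} contains the accepting states 0, 5.

Yes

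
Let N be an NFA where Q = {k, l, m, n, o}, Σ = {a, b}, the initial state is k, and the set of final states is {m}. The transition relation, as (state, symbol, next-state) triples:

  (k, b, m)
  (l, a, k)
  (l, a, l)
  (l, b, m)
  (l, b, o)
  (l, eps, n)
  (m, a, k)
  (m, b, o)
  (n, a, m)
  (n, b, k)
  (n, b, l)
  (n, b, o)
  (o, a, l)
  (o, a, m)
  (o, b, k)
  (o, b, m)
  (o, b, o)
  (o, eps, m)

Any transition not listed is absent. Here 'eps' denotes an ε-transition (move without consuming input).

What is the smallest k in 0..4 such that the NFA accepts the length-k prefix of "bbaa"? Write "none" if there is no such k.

Start in {k}.
Read 'b': {k} → {m}.
None of the earlier sets intersect F, but {m} does.

1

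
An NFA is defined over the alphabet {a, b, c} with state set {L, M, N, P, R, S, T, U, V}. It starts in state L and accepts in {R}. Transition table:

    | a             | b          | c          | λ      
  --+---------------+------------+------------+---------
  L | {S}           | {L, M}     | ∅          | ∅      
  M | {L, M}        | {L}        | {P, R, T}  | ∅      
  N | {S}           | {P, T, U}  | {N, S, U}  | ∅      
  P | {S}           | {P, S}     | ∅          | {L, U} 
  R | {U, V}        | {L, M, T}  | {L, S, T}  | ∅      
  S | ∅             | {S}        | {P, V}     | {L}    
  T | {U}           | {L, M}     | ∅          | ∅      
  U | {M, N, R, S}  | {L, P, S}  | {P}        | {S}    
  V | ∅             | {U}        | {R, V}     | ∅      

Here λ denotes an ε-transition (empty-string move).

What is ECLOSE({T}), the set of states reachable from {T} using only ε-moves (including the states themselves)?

{T}

Begin with {T}.
No ε-moves leave this set, so the closure equals the set itself.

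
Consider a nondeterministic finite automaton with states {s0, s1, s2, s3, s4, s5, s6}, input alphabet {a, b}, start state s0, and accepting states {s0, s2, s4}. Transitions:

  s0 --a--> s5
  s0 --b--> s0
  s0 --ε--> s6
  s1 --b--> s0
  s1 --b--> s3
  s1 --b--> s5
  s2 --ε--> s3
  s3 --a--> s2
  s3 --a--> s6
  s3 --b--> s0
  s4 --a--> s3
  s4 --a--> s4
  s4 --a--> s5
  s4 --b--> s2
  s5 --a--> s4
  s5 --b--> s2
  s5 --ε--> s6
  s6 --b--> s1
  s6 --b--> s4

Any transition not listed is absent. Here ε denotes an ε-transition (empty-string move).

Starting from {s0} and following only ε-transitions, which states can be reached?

{s0, s6}

Begin with {s0}.
ε-move s0 → s6; add s6.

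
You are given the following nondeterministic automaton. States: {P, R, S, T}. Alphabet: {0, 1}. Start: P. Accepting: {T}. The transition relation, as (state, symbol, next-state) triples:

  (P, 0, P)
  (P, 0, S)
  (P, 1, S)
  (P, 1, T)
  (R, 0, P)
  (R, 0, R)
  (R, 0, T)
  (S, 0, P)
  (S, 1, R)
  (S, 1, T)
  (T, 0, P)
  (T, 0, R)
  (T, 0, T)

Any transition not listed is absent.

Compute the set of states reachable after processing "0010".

Start in {P}.
Read '0': P→{P, S}; now {P, S}.
Read '0': P→{P, S}, S→{P}; now {P, S}.
Read '1': P→{S, T}, S→{R, T}; now {R, S, T}.
Read '0': R→{P, R, T}, S→{P}, T→{P, R, T}; now {P, R, T}.

{P, R, T}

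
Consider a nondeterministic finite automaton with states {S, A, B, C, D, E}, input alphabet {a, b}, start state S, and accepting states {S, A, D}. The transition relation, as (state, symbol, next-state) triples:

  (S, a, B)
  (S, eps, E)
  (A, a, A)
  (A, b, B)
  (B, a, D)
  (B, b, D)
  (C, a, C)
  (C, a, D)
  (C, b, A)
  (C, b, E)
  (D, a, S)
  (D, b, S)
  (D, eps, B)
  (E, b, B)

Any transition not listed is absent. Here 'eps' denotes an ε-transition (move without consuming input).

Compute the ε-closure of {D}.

{B, D}

Begin with {D}.
ε-move D → B; add B.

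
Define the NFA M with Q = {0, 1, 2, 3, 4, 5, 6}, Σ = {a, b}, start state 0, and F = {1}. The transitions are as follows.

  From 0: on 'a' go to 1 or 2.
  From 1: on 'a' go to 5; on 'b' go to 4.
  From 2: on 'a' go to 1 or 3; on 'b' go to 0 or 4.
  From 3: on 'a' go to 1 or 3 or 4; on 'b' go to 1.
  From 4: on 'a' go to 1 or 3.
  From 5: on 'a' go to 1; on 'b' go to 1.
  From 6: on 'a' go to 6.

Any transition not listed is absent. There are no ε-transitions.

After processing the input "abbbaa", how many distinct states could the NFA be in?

0

Start in {0}.
Read 'a': 0→{1, 2}; now {1, 2}.
Read 'b': 1→{4}, 2→{0, 4}; now {0, 4}.
Read 'b': 0→∅, 4→∅; now ∅.
The set is empty and remains empty for the remaining 3 symbols.
That set has 0 states.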